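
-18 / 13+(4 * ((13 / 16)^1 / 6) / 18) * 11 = -1.05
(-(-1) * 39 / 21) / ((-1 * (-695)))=13 / 4865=0.00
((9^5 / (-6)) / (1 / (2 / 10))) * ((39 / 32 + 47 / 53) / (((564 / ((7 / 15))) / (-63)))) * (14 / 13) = 24108781599 / 103625600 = 232.65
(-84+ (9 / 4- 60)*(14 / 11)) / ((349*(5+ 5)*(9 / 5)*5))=-7 / 1396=-0.01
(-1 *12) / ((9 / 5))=-20 / 3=-6.67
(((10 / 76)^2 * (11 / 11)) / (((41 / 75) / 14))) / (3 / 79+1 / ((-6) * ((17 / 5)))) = -52880625 / 1317289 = -40.14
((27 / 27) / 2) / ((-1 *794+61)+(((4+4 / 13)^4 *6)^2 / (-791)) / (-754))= -34750944445321 / 50447481240174218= -0.00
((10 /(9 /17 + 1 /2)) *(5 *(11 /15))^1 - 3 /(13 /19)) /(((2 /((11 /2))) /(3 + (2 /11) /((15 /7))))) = 4340243 /16380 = 264.97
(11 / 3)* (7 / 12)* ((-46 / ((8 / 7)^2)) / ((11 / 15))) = -39445 / 384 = -102.72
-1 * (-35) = 35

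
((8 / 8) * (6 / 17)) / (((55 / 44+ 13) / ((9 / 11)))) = 72 / 3553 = 0.02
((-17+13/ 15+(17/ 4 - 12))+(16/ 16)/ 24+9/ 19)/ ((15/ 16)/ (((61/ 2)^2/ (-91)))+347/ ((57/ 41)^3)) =-644118015591/ 3557068084630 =-0.18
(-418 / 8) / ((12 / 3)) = -209 / 16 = -13.06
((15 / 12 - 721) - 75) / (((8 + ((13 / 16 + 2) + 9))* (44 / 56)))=-16184 / 317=-51.05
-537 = -537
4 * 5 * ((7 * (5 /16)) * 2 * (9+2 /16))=12775 /16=798.44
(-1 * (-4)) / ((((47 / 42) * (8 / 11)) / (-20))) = -98.30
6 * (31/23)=186/23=8.09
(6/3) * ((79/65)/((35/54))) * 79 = 674028/2275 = 296.28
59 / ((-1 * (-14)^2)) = -59 / 196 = -0.30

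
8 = 8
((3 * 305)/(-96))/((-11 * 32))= 305/11264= 0.03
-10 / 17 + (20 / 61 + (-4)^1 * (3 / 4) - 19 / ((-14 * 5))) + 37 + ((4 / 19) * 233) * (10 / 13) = 1286347961 / 17929730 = 71.74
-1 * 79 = -79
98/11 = 8.91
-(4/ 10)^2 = -4/ 25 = -0.16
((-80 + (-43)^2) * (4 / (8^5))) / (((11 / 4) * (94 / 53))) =93757 / 2117632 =0.04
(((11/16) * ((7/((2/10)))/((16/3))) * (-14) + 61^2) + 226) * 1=497131/128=3883.84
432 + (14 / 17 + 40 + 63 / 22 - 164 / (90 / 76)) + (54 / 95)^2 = 337.52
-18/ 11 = -1.64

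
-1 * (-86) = 86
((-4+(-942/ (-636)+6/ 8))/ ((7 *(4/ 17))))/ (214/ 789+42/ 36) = -5029875/ 6734392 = -0.75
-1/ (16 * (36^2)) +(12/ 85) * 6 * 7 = 10450859/ 1762560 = 5.93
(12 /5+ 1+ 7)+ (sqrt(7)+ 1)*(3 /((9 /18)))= 6*sqrt(7)+ 82 /5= 32.27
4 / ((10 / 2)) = 4 / 5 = 0.80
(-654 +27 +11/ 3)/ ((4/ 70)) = -32725/ 3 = -10908.33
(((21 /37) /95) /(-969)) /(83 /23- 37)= 161 /871944960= 0.00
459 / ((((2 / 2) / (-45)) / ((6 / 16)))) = -61965 / 8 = -7745.62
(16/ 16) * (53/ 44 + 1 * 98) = 4365/ 44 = 99.20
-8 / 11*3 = -24 / 11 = -2.18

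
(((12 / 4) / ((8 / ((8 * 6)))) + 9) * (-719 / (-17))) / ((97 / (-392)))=-7609896 / 1649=-4614.86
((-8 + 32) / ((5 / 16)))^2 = 147456 / 25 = 5898.24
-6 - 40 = -46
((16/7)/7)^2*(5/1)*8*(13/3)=18.48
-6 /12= -1 /2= -0.50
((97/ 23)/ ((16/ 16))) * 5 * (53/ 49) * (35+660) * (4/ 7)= 71459900/ 7889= 9058.17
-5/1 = -5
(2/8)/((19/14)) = 7/38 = 0.18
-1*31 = -31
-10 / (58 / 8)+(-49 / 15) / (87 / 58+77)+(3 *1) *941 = 192699743 / 68295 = 2821.58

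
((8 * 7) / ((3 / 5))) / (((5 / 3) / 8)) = 448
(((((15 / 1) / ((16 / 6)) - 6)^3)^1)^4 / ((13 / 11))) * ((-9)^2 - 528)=-0.00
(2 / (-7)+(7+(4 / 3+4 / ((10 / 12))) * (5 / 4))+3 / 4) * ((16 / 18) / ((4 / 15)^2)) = 31775 / 168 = 189.14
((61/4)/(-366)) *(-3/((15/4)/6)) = 1/5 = 0.20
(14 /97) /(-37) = -14 /3589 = -0.00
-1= -1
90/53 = 1.70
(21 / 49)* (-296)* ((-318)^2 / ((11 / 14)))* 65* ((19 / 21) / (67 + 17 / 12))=-887205346560 / 63217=-14034284.24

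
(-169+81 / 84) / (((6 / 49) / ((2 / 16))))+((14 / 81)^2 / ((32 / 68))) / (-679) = -6986801773 / 40730688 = -171.54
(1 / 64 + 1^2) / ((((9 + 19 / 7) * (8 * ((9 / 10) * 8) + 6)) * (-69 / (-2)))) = 0.00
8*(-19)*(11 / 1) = -1672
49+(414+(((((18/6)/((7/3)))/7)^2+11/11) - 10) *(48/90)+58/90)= 49577792/108045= 458.86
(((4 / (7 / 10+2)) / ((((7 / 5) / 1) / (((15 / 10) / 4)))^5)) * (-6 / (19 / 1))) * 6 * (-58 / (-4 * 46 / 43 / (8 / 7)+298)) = 1578234375 / 2068746469888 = 0.00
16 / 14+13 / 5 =131 / 35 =3.74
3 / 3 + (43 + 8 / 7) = 316 / 7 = 45.14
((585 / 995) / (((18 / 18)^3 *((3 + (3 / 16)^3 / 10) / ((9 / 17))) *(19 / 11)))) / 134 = 79073280 / 176435415671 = 0.00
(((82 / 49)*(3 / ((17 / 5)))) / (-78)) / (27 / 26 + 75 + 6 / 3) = -410 / 1690157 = -0.00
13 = 13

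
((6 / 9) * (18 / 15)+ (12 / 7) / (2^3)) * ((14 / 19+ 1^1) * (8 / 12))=781 / 665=1.17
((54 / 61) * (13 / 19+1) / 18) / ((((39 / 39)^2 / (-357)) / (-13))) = 445536 / 1159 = 384.41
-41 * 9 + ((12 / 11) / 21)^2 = -2187785 / 5929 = -369.00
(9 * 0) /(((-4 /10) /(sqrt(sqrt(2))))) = 0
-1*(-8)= 8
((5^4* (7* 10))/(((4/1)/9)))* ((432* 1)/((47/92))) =3912300000/47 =83240425.53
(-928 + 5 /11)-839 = -19432 /11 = -1766.55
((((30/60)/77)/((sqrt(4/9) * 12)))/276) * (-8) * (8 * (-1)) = 1/5313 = 0.00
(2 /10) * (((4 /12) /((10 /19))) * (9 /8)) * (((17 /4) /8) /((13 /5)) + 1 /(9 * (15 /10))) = 59413 /1497600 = 0.04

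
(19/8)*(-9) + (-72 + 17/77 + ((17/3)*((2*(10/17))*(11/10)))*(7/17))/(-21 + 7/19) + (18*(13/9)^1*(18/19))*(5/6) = 18163573/7312074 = 2.48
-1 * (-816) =816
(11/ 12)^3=0.77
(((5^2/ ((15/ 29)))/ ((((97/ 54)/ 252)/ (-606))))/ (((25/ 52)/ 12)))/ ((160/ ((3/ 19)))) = -101212.51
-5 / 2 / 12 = -5 / 24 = -0.21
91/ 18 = 5.06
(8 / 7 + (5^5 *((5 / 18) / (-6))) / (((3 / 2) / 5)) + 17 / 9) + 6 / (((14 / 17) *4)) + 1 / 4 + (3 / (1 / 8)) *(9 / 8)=-255235 / 567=-450.15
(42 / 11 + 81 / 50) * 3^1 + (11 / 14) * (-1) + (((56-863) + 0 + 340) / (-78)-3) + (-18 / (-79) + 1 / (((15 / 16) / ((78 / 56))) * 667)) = 148316296267 / 7911853950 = 18.75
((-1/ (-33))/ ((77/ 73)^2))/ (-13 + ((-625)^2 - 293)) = 5329/ 76368644583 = 0.00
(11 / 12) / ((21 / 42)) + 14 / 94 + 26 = 7891 / 282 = 27.98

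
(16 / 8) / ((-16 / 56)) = -7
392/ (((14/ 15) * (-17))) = -420/ 17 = -24.71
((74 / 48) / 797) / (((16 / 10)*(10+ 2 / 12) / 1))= 185 / 1555744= 0.00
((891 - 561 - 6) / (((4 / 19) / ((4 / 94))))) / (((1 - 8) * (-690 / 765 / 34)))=2668626 / 7567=352.67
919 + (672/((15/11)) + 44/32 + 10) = 56927/40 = 1423.18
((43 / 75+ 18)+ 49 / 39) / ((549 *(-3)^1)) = -19334 / 1605825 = -0.01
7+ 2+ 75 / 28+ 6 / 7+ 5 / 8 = 737 / 56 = 13.16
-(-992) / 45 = 992 / 45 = 22.04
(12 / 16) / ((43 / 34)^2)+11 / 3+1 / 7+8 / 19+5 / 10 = 7671841 / 1475502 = 5.20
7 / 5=1.40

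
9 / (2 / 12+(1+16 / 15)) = 270 / 67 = 4.03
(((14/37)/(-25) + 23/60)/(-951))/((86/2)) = -4087/453912300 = -0.00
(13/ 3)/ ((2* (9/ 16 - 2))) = -104/ 69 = -1.51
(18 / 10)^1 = 9 / 5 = 1.80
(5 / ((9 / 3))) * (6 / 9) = 1.11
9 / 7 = 1.29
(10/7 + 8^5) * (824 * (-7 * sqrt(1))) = -189014064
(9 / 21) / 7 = 0.06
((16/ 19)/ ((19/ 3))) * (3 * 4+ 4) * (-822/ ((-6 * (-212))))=-1.37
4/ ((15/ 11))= 2.93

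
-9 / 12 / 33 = -1 / 44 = -0.02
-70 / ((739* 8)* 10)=-7 / 5912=-0.00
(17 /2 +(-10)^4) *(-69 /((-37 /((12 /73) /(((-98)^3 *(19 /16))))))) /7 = -447948 /1142254141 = -0.00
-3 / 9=-1 / 3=-0.33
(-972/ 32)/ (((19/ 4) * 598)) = -243/ 22724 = -0.01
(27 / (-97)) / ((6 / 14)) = -0.65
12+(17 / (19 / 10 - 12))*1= 1042 / 101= 10.32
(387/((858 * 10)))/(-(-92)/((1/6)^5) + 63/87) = 1247/19778224180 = 0.00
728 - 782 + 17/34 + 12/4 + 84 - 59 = -51/2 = -25.50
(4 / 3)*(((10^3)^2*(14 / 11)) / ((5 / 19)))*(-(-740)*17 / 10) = 267702400000 / 33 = 8112193939.39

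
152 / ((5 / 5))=152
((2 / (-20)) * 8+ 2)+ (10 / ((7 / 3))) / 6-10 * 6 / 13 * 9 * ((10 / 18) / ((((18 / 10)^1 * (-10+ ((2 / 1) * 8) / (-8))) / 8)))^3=550385111 / 241805655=2.28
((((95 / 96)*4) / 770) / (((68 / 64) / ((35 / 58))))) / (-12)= -95 / 390456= -0.00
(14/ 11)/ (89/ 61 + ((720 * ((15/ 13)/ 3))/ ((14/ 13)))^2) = 41846/ 2174087971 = 0.00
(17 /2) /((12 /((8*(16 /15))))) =272 /45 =6.04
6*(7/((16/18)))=47.25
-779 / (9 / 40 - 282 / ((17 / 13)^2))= 9005240 / 1903719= 4.73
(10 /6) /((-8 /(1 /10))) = -1 /48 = -0.02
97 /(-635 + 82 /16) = -776 /5039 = -0.15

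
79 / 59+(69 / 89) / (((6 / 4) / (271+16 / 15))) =11181299 / 78765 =141.96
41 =41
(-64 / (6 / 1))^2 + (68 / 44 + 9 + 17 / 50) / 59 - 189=-21914767 / 292050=-75.04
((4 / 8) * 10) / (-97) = -5 / 97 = -0.05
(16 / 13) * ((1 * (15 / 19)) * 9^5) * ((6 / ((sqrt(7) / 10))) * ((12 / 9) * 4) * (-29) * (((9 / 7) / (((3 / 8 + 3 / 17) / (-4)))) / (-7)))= -8585229533184 * sqrt(7) / 84721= -268108052.23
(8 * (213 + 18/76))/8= 8103/38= 213.24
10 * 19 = 190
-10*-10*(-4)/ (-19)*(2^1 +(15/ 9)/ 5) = 2800/ 57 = 49.12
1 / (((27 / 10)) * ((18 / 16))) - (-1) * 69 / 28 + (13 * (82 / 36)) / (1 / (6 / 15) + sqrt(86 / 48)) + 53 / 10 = 15.81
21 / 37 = 0.57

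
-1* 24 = -24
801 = 801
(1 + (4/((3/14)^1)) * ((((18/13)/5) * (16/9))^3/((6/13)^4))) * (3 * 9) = 1521319/1125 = 1352.28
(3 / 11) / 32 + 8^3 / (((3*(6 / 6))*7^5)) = 0.02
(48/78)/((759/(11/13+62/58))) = 5776/3719859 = 0.00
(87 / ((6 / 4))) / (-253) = -58 / 253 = -0.23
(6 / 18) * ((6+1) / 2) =7 / 6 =1.17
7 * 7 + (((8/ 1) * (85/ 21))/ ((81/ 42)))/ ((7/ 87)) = 48701/ 189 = 257.68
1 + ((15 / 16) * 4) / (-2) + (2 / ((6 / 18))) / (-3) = -23 / 8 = -2.88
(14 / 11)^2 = 196 / 121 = 1.62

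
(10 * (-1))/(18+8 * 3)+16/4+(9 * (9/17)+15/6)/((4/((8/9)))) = 5758/1071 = 5.38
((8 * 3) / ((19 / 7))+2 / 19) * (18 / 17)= 180 / 19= 9.47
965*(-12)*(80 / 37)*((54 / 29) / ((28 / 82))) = -1025524800 / 7511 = -136536.39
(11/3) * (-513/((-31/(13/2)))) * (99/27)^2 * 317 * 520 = 27096151940/31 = 874069417.42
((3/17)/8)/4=0.01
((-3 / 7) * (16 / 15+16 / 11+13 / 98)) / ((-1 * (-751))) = -42913 / 28335230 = -0.00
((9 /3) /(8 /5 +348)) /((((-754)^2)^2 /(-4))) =-15 /141242963265872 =-0.00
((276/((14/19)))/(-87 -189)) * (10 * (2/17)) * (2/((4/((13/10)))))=-247/238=-1.04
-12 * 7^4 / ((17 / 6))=-172872 / 17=-10168.94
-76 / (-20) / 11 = 19 / 55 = 0.35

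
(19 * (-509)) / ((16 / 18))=-87039 / 8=-10879.88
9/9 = 1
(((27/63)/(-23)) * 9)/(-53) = 27/8533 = 0.00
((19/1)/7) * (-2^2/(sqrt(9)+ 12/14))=-76/27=-2.81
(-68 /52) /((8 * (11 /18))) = -153 /572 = -0.27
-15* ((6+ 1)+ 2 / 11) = -1185 / 11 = -107.73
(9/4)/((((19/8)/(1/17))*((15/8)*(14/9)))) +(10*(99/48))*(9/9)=20.64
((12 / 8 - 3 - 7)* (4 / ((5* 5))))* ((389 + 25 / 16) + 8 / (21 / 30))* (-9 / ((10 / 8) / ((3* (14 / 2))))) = 20665557 / 250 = 82662.23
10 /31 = 0.32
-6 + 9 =3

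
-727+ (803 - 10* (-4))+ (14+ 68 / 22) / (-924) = 294709 / 2541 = 115.98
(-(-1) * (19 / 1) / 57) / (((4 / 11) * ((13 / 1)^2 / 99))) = 363 / 676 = 0.54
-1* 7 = -7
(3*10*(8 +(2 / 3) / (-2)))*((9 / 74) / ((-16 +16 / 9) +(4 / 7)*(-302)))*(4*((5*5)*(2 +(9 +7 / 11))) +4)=-209373255 / 1197394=-174.86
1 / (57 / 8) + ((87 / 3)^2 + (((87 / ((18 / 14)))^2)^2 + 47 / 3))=32266770565 / 1539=20966062.75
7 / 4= 1.75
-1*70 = -70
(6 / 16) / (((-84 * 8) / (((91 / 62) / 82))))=-13 / 1301504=-0.00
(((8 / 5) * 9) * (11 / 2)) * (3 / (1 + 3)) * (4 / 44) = 27 / 5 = 5.40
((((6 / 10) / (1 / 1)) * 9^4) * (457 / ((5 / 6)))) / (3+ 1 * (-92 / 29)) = -1565152794 / 125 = -12521222.35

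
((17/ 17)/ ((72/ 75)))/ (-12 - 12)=-25/ 576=-0.04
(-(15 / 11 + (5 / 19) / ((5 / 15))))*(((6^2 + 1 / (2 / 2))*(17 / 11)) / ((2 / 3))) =-424575 / 2299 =-184.68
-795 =-795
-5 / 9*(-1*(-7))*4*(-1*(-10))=-1400 / 9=-155.56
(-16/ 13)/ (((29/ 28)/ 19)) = -8512/ 377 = -22.58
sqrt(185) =13.60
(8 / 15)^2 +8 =1864 / 225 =8.28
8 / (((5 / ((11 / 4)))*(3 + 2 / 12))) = 132 / 95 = 1.39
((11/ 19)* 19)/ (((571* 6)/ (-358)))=-1.15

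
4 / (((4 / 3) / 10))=30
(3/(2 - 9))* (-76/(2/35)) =570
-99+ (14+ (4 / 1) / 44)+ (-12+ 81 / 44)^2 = 35425 / 1936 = 18.30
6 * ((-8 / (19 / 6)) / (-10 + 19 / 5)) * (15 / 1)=21600 / 589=36.67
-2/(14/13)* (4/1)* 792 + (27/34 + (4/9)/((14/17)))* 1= -1799921/306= -5882.09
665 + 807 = 1472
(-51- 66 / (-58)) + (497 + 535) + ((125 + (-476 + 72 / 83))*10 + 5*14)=-5895194 / 2407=-2449.19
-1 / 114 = -0.01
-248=-248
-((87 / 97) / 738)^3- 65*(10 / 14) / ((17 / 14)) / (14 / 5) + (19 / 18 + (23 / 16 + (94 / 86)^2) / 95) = -7141168052494363121191 / 568012636636730575920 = -12.57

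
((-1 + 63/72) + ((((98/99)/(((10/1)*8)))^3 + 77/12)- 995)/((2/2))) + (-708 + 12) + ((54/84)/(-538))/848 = -10440864782877126449/6197431673664000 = -1684.71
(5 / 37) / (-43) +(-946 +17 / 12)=-18034045 / 19092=-944.59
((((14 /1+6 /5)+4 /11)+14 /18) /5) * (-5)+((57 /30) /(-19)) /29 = -469261 /28710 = -16.34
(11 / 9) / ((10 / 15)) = 11 / 6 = 1.83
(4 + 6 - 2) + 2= 10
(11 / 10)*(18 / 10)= 99 / 50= 1.98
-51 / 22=-2.32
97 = 97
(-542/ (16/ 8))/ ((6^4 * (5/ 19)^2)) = -97831/ 32400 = -3.02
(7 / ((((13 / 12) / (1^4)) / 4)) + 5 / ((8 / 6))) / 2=1539 / 104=14.80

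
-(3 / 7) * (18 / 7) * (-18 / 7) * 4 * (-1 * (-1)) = 3888 / 343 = 11.34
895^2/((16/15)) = 750960.94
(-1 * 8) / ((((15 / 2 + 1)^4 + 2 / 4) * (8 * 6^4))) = -1 / 6765849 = -0.00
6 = 6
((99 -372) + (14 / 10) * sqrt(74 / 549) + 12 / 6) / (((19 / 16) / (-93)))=403248 / 19 -3472 * sqrt(4514) / 5795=21183.33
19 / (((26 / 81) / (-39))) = -4617 / 2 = -2308.50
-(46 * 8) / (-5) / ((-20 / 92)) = -8464 / 25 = -338.56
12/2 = 6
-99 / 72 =-11 / 8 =-1.38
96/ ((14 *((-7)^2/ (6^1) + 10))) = 288/ 763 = 0.38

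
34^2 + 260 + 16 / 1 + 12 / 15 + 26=7294 / 5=1458.80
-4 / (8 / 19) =-19 / 2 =-9.50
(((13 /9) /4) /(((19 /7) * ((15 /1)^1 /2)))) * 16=728 /2565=0.28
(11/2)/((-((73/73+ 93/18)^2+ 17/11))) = -2178/15671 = -0.14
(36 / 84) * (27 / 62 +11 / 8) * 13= 10.09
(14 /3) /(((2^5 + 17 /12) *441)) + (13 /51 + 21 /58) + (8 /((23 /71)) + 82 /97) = 1453687089479 /55572688458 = 26.16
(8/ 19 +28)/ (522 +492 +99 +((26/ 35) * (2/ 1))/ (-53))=1001700/ 39226697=0.03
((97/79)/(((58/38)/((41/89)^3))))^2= 16134436820088409/2608496259222472441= 0.01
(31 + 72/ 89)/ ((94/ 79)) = 223649/ 8366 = 26.73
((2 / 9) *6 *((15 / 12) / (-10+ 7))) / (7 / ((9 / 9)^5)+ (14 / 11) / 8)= -0.08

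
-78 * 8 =-624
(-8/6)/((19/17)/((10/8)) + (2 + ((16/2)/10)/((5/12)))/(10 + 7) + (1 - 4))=1700/2391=0.71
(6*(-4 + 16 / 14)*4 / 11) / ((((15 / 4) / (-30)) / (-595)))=-326400 / 11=-29672.73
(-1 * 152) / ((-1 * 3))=152 / 3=50.67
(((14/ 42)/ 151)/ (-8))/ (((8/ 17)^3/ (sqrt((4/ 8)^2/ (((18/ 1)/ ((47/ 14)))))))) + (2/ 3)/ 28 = 1/ 42 - 4913*sqrt(329)/ 155860992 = 0.02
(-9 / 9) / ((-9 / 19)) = 19 / 9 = 2.11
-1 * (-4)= 4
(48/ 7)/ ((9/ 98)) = 224/ 3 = 74.67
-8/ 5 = -1.60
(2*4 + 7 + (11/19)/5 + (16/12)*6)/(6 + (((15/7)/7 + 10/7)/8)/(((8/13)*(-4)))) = 27546624/7045105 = 3.91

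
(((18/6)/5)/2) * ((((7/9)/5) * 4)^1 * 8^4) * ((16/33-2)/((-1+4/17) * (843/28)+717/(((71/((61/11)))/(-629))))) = 3875995648/117932325543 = 0.03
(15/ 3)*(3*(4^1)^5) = 15360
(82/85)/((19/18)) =1476/1615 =0.91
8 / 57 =0.14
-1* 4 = -4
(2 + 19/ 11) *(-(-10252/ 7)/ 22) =248.13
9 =9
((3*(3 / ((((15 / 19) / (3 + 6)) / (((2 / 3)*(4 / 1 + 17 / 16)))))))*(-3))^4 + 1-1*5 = 2981326469512732481 / 2560000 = 1164580652153.41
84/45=28/15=1.87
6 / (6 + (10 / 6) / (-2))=36 / 31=1.16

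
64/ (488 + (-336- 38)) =32/ 57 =0.56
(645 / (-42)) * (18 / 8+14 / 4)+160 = 4015 / 56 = 71.70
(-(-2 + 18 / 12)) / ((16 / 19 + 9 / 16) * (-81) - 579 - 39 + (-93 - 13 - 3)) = -152 / 255595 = -0.00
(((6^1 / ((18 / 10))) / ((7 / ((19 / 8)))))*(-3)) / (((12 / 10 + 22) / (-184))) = 10925 / 406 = 26.91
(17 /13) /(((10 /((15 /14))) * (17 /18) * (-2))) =-27 /364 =-0.07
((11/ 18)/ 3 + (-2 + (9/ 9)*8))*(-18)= -335/ 3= -111.67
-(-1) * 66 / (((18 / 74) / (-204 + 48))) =-42328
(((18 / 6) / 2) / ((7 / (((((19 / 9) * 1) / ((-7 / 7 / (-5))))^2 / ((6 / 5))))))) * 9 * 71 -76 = 3184723 / 252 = 12637.79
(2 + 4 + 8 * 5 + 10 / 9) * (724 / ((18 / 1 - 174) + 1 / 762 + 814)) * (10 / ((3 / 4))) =3118876160 / 4512573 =691.15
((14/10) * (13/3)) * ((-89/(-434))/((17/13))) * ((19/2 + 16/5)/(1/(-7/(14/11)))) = -21012277/316200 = -66.45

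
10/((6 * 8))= 5/24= 0.21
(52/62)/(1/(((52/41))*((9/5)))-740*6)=-0.00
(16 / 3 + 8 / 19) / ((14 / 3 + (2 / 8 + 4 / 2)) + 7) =1312 / 3173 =0.41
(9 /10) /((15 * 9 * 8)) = 1 /1200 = 0.00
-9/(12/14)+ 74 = 127/2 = 63.50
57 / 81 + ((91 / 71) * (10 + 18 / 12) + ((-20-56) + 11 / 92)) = -10658963 / 176364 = -60.44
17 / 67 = 0.25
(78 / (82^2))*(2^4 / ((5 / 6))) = 1872 / 8405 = 0.22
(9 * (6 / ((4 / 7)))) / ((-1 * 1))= -189 / 2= -94.50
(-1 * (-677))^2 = 458329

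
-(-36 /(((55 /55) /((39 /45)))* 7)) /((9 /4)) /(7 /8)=1664 /735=2.26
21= 21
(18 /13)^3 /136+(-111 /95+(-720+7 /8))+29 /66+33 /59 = -39751507252709 /55266062280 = -719.28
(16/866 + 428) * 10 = 1853320/433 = 4280.18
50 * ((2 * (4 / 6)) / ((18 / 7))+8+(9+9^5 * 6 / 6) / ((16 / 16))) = 79739800 / 27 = 2953325.93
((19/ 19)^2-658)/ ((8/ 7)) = -4599/ 8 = -574.88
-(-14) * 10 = 140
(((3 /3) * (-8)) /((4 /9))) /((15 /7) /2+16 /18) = -2268 /247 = -9.18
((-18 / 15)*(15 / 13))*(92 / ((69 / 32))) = -768 / 13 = -59.08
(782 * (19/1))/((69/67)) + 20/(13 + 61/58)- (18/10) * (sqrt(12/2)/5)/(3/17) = 7055662/489- 51 * sqrt(6)/25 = 14423.76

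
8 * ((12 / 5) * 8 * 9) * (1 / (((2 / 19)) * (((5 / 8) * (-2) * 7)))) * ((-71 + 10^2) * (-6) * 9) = 411319296 / 175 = 2350395.98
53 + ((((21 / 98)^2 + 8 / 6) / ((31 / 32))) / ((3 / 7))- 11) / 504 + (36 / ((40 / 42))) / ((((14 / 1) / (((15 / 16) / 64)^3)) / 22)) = 6999954446418373 / 132112120283136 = 52.98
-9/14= -0.64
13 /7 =1.86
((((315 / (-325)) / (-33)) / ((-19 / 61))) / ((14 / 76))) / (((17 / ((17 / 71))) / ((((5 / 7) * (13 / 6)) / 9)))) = -61 / 49203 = -0.00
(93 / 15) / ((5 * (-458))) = -31 / 11450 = -0.00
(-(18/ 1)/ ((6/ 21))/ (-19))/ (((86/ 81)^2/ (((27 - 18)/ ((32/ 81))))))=67.01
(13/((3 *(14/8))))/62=26/651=0.04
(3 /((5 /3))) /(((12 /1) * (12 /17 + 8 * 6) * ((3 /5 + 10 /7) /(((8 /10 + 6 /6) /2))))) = 357 /261280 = 0.00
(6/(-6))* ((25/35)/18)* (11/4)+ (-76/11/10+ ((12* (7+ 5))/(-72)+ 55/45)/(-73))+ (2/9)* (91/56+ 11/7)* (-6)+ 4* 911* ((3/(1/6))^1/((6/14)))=309691589299/2023560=153042.95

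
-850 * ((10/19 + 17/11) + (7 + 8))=-3032800/209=-14511.00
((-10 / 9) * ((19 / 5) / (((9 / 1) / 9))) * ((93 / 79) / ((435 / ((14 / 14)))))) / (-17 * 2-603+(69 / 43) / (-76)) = 3849704 / 214621624575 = 0.00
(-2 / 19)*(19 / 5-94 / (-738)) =-14492 / 35055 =-0.41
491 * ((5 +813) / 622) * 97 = 19479443 / 311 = 62634.86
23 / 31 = 0.74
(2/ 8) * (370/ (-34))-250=-17185/ 68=-252.72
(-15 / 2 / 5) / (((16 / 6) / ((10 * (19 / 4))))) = -855 / 32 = -26.72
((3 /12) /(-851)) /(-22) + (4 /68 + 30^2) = 1145861305 /1273096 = 900.06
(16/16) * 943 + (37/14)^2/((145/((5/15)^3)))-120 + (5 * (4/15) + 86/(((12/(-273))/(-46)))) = 69692377969/767340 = 90823.34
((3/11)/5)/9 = 1/165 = 0.01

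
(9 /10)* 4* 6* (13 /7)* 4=5616 /35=160.46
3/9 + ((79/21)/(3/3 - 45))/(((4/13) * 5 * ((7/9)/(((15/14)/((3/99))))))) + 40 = 1244909/32928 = 37.81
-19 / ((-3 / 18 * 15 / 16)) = 608 / 5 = 121.60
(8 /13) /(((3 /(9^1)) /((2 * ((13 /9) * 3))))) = 16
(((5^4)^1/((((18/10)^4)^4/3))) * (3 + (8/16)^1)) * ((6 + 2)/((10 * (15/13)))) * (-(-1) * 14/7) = 1388549804687500/1853020188851841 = 0.75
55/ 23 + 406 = 9393/ 23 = 408.39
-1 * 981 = -981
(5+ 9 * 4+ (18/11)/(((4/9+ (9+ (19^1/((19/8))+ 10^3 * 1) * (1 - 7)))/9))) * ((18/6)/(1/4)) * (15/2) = 2205813510/597817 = 3689.78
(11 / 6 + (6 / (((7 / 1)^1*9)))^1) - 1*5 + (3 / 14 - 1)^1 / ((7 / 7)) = -27 / 7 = -3.86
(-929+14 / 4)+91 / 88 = -81353 / 88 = -924.47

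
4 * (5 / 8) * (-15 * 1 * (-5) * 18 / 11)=3375 / 11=306.82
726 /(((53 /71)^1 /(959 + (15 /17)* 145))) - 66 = 952407522 /901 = 1057056.07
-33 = -33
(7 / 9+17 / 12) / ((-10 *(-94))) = 79 / 33840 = 0.00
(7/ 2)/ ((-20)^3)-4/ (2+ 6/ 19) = -304077/ 176000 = -1.73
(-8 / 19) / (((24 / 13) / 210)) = -47.89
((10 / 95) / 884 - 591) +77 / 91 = -4956111 / 8398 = -590.15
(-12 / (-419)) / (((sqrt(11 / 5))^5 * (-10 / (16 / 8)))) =-60 * sqrt(55) / 557689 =-0.00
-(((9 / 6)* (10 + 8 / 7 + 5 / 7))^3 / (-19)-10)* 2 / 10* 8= 15959609 / 32585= 489.78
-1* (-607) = 607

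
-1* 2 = -2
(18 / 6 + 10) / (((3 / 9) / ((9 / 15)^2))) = 351 / 25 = 14.04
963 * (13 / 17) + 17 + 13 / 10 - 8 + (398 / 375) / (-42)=199925309 / 267750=746.69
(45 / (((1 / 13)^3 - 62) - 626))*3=-19773 / 100769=-0.20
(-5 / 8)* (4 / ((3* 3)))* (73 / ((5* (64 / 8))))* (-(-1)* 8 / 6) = -73 / 108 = -0.68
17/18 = 0.94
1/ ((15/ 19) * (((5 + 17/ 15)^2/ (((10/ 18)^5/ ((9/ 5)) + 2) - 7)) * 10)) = -12547505/ 749686104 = -0.02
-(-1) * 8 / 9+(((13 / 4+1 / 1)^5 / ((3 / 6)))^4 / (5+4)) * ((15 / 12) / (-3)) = -20321157033231265542241349 / 7421703487488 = -2738071800832.52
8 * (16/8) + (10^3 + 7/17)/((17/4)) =72652/289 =251.39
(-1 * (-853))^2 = 727609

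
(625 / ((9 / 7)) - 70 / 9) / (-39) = -1435 / 117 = -12.26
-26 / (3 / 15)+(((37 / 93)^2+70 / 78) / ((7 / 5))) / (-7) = -130.11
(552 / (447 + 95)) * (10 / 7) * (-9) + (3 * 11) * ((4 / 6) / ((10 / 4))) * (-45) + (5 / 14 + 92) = -1201701 / 3794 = -316.74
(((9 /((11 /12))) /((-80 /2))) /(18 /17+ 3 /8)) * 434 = -265608 /3575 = -74.30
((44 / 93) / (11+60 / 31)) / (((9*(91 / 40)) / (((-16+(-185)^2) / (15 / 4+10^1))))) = 23168 / 5213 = 4.44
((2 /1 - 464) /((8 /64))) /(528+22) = -168 /25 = -6.72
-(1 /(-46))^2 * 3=-3 /2116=-0.00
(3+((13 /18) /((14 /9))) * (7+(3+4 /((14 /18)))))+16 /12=3341 /294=11.36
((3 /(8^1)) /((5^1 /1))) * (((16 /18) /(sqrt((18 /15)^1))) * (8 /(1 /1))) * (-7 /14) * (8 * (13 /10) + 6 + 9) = -254 * sqrt(30) /225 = -6.18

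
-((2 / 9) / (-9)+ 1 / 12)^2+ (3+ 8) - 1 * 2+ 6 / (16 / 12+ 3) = 10.38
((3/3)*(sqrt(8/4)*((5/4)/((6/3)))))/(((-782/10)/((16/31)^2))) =-800*sqrt(2)/375751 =-0.00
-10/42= -5/21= -0.24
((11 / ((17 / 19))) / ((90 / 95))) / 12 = 3971 / 3672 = 1.08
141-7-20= 114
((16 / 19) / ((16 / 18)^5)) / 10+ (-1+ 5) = 1615529 / 389120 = 4.15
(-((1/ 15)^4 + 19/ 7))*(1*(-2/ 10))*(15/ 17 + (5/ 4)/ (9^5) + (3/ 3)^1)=1.02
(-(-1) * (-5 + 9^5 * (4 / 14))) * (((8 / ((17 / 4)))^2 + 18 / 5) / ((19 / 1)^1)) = 1218646286 / 192185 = 6341.01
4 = 4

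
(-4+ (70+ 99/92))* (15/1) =92565/92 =1006.14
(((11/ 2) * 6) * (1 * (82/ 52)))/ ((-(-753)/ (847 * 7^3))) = 131024971/ 6526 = 20077.38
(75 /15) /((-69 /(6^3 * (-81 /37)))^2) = 170061120 /724201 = 234.83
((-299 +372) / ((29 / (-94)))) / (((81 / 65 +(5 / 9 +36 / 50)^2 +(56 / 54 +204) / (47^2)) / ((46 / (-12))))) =305.81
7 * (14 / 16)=49 / 8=6.12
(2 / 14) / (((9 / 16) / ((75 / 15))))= 80 / 63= 1.27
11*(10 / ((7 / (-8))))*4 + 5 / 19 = -66845 / 133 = -502.59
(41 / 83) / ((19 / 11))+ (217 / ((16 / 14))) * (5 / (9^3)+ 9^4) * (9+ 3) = 5728718733074 / 383211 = 14949254.41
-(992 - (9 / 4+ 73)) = -3667 / 4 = -916.75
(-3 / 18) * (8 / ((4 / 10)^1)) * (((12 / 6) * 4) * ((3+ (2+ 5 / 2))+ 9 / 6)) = -240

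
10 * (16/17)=160/17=9.41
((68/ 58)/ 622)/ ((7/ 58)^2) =1972/ 15239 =0.13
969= 969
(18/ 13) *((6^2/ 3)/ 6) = 36/ 13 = 2.77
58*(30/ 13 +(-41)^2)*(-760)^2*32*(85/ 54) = 997013288704000/ 351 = 2840493700011.40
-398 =-398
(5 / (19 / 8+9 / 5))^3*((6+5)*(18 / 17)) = 1584000000 / 79176871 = 20.01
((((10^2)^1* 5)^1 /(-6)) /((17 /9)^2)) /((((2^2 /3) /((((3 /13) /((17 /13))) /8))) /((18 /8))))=-273375 /314432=-0.87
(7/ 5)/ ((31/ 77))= 539/ 155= 3.48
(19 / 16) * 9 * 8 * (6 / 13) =513 / 13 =39.46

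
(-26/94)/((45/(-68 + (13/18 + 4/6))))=15587/38070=0.41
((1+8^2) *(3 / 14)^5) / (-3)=-5265 / 537824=-0.01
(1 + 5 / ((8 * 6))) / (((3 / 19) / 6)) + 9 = 1223 / 24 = 50.96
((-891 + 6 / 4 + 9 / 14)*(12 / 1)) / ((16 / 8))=-37332 / 7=-5333.14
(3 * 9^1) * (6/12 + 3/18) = 18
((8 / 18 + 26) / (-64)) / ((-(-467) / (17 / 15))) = -2023 / 2017440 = -0.00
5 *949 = 4745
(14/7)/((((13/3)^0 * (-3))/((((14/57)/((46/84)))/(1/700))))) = -274400/1311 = -209.31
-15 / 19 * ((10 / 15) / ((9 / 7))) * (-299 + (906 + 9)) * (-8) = 344960 / 171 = 2017.31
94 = 94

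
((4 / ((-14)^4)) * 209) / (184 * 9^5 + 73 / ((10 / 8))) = 0.00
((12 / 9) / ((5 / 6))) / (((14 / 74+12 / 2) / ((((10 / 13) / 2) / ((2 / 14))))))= 2072 / 2977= 0.70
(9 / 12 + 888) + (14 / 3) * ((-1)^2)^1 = 10721 / 12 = 893.42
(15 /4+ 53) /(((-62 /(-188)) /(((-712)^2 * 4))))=10817171072 /31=348941002.32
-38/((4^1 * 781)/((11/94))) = -19/13348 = -0.00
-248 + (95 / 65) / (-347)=-1118747 / 4511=-248.00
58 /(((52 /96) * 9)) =464 /39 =11.90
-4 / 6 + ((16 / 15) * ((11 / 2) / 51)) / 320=-20389 / 30600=-0.67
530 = 530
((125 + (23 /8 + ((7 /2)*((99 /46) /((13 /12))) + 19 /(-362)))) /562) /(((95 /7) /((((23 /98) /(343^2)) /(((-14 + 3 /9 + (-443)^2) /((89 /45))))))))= 21197041 /59663915037900438720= 0.00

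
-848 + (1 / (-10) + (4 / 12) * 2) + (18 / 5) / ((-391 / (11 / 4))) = -994069 / 1173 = -847.46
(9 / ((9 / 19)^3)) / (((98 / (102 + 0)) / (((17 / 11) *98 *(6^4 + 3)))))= 1716629366 / 99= 17339690.57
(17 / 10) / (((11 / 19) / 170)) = 5491 / 11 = 499.18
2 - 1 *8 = -6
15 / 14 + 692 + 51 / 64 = 693.87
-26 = -26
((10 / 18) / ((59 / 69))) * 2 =230 / 177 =1.30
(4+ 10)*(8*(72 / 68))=2016 / 17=118.59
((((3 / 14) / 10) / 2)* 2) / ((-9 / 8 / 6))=-4 / 35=-0.11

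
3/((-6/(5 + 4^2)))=-21/2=-10.50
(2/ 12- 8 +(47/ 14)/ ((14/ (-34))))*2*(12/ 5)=-3760/ 49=-76.73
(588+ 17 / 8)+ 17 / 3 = 14299 / 24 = 595.79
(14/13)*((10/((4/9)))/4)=315/52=6.06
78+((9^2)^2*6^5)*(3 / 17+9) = 7958861742 / 17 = 468168337.76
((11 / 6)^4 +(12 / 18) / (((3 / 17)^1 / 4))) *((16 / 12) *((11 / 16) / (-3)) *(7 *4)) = -2635325 / 11664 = -225.94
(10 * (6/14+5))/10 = 38/7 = 5.43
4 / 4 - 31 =-30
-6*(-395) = 2370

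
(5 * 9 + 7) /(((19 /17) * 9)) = 884 /171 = 5.17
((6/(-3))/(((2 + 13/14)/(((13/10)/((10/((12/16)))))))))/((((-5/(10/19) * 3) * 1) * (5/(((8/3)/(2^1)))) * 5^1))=182/1460625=0.00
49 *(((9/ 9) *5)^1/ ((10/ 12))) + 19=313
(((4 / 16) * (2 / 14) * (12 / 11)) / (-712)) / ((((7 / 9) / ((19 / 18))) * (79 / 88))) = -57 / 689038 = -0.00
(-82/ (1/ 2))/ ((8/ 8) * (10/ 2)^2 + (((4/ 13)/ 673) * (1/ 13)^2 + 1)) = -121243642/ 19221555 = -6.31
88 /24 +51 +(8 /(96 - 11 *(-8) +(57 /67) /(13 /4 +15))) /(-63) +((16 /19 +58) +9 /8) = 247035640655 /2155011768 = 114.63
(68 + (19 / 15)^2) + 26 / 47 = 741917 / 10575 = 70.16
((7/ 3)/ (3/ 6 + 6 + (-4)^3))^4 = 38416/ 14166950625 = 0.00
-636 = -636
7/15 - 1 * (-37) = 562/15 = 37.47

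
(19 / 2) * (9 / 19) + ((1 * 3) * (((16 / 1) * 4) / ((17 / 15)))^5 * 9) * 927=40815926496473578713 / 2839714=14373252551656.11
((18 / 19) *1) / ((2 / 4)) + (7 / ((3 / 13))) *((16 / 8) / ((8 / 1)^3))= 29377 / 14592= 2.01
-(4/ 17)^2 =-16/ 289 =-0.06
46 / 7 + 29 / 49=351 / 49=7.16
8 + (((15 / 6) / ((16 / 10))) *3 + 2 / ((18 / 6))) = 13.35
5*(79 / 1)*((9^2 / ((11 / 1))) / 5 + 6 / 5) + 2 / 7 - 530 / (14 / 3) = 72568 / 77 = 942.44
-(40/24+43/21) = -26/7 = -3.71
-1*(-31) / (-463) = -31 / 463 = -0.07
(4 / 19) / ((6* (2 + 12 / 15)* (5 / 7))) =1 / 57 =0.02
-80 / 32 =-5 / 2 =-2.50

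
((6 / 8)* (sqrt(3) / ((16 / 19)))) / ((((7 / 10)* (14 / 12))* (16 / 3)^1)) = 2565* sqrt(3) / 12544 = 0.35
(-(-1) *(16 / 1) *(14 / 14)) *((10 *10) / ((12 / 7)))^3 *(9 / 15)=17150000 / 9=1905555.56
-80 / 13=-6.15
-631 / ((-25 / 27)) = 17037 / 25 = 681.48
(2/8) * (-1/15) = -1/60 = -0.02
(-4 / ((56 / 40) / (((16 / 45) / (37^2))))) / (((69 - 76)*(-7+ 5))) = -0.00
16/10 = 8/5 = 1.60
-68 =-68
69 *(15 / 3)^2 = 1725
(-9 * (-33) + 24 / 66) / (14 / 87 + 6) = 284577 / 5896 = 48.27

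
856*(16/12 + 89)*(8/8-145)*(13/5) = -144753024/5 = -28950604.80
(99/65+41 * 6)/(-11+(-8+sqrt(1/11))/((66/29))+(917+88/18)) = 96855651288/355054864031 - 277149114 * sqrt(11)/23078566162015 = 0.27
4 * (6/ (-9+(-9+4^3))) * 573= 6876/ 23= 298.96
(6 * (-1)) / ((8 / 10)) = -15 / 2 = -7.50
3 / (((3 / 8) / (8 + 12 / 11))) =72.73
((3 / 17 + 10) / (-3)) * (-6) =346 / 17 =20.35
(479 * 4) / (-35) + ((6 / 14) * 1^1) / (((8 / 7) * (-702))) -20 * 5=-10138787 / 65520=-154.74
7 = 7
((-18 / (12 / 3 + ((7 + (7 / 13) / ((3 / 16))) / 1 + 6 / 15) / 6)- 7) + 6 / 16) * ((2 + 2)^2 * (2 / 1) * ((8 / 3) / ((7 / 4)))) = -66902912 / 140343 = -476.71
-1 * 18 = -18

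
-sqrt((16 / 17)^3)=-64 * sqrt(17) / 289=-0.91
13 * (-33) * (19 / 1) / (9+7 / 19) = -154869 / 178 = -870.05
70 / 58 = 35 / 29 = 1.21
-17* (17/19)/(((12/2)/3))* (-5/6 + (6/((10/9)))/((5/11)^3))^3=-2773040753376879697/2003906250000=-1383817.61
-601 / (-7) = 601 / 7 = 85.86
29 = 29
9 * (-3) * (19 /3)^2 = -1083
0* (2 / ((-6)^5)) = 0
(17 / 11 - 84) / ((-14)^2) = -0.42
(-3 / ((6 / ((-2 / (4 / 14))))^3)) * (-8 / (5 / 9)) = -343 / 5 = -68.60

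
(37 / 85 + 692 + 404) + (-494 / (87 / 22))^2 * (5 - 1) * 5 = 201498228893 / 643365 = 313194.27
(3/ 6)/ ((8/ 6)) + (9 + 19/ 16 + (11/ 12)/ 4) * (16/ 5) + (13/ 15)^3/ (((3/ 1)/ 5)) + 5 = 644651/ 16200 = 39.79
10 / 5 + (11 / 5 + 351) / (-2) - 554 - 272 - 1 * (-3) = -4988 / 5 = -997.60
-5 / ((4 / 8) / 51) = -510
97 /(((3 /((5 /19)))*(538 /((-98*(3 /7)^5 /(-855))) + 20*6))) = 873 /33320699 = 0.00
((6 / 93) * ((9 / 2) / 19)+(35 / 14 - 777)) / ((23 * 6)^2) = -0.04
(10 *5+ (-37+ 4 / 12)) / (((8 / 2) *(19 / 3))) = 10 / 19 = 0.53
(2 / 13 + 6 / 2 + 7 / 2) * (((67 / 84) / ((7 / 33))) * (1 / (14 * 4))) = 127501 / 285376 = 0.45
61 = 61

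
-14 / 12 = -7 / 6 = -1.17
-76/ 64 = -19/ 16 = -1.19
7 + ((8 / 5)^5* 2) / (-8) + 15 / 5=23058 / 3125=7.38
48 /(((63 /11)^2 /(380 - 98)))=181984 /441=412.66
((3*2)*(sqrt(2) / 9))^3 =0.84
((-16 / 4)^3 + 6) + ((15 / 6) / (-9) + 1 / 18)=-524 / 9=-58.22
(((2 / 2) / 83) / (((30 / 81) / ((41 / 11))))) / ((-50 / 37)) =-0.09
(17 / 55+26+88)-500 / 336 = 521233 / 4620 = 112.82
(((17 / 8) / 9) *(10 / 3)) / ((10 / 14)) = 1.10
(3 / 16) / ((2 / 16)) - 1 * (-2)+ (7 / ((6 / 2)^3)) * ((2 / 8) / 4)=3.52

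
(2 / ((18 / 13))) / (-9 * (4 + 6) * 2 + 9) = -13 / 1539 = -0.01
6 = 6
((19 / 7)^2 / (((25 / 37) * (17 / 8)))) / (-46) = -0.11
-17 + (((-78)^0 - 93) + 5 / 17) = -1848 / 17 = -108.71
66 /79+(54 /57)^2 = 49422 /28519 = 1.73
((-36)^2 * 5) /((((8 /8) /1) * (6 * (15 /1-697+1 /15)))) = -16200 /10229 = -1.58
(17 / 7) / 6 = 17 / 42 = 0.40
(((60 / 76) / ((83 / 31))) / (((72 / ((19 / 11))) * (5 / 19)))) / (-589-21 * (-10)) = -589 / 8304648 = -0.00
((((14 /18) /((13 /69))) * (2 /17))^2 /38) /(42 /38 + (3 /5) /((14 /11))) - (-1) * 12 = 12.00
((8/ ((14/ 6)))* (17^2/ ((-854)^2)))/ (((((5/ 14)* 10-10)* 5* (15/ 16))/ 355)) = -656608/ 41024025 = -0.02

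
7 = 7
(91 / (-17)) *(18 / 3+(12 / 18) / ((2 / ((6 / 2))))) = -637 / 17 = -37.47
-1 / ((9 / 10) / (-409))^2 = -16728100 / 81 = -206519.75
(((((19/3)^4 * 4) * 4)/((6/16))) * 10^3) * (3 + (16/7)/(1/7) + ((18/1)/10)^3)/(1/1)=414224777216/243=1704628712.82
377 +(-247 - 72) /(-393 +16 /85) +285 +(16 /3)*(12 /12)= 66926123 /100167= 668.15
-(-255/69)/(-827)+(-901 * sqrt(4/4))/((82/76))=-651244483/779861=-835.08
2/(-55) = -2/55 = -0.04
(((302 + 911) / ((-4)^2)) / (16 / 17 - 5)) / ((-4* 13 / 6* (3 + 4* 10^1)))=20621 / 411424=0.05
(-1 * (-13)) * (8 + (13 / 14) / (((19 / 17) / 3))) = 36283 / 266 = 136.40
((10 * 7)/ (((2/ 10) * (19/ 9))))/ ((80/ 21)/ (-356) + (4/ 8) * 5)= 2354940/ 35359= 66.60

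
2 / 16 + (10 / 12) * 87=581 / 8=72.62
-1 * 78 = -78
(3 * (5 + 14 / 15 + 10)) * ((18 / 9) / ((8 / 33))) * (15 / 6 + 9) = 181401 / 40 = 4535.02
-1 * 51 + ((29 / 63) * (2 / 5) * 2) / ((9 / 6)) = -47963 / 945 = -50.75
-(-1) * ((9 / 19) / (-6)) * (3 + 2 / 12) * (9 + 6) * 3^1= -45 / 4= -11.25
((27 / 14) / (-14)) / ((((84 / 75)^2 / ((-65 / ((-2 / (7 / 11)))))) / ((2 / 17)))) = -1096875 / 4105024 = -0.27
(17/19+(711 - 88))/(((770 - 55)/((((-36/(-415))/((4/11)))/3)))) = 35562/512525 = 0.07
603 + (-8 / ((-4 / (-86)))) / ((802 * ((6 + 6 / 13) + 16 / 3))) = 55613013 / 92230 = 602.98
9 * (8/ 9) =8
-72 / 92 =-18 / 23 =-0.78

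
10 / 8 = 5 / 4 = 1.25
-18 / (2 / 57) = -513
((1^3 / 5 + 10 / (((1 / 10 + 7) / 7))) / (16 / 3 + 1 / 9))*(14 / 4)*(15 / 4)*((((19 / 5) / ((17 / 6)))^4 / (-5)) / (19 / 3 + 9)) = -1.02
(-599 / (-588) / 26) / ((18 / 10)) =2995 / 137592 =0.02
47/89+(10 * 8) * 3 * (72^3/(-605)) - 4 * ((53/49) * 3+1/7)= -78138129297/527681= -148078.35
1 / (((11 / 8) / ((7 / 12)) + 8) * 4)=7 / 290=0.02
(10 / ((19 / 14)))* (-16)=-2240 / 19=-117.89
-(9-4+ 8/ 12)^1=-17/ 3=-5.67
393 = 393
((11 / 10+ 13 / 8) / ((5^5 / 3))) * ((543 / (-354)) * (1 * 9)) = -532683 / 14750000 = -0.04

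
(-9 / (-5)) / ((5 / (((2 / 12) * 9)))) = 27 / 50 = 0.54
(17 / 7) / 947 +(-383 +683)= 1988717 / 6629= 300.00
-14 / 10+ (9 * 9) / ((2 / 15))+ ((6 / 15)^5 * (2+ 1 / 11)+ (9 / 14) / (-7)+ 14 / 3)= 3085924442 / 5053125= 610.70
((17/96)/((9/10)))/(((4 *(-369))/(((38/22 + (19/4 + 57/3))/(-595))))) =1121/196390656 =0.00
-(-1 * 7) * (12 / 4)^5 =1701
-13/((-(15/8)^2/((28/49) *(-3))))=-3328/525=-6.34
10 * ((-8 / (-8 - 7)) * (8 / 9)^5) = 524288 / 177147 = 2.96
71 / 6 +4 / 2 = 83 / 6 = 13.83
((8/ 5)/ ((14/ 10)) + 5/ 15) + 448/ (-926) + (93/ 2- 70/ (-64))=15116897/ 311136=48.59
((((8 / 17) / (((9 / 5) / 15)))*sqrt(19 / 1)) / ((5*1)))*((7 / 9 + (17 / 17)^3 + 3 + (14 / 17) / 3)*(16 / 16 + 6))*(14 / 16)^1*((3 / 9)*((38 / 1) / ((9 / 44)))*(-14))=-4433124080*sqrt(19) / 210681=-91719.42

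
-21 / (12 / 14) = -49 / 2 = -24.50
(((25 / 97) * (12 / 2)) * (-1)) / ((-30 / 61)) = 305 / 97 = 3.14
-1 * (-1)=1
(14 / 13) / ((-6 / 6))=-14 / 13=-1.08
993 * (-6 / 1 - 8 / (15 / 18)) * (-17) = 1316718 / 5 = 263343.60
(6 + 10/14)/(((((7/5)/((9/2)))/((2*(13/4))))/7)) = 27495/28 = 981.96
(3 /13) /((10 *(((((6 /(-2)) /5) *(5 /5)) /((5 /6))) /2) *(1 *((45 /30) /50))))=-2.14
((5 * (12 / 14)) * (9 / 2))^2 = 18225 / 49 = 371.94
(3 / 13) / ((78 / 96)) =48 / 169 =0.28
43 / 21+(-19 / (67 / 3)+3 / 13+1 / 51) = 150006 / 103649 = 1.45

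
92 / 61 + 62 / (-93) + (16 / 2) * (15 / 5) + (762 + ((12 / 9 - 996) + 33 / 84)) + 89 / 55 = -58002529 / 281820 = -205.81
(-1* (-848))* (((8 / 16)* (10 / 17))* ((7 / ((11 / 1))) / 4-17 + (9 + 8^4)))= 1019634.97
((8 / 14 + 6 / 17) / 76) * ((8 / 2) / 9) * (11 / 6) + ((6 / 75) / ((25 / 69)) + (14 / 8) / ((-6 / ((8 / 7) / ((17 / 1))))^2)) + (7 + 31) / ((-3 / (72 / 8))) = -73793391863 / 648624375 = -113.77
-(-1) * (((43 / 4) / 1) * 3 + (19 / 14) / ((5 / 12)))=4971 / 140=35.51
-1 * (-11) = 11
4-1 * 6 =-2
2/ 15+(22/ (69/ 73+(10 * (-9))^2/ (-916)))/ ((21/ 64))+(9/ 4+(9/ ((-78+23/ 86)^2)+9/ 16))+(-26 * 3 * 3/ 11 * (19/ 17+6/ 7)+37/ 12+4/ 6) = -289959476755781993/ 6619856370850800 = -43.80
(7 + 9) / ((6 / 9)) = 24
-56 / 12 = -14 / 3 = -4.67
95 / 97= 0.98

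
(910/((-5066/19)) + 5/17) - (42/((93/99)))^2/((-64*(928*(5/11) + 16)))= -81660038359/26795816704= -3.05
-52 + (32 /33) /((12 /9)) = -564 /11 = -51.27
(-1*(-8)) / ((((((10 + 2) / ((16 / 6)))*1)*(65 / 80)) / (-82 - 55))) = -35072 / 117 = -299.76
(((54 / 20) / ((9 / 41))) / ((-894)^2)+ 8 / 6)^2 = 1402014660489 / 788615041600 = 1.78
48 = 48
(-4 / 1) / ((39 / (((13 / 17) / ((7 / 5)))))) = -20 / 357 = -0.06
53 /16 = 3.31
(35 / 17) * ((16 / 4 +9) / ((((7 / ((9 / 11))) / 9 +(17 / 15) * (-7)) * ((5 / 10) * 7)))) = -26325 / 24038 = -1.10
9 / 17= 0.53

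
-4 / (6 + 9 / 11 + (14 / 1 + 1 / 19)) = -418 / 2181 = -0.19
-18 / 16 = -9 / 8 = -1.12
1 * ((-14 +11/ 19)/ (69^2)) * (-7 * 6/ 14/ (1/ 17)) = 1445/ 10051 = 0.14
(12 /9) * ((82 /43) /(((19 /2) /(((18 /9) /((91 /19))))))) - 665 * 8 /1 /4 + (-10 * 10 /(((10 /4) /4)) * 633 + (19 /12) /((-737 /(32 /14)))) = -887744163770 /8651643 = -102609.89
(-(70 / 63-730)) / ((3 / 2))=13120 / 27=485.93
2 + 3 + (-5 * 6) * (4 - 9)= 155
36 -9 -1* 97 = -70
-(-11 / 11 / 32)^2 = -1 / 1024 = -0.00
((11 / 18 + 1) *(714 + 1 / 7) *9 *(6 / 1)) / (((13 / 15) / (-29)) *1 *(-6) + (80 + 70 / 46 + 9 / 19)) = 27558262245 / 36449014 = 756.08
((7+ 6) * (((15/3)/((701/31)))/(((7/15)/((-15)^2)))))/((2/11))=74806875/9814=7622.47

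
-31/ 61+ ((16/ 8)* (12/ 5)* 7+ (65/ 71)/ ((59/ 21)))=42695902/ 1277645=33.42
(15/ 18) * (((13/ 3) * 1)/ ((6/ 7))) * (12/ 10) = 91/ 18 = 5.06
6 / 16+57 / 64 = 81 / 64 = 1.27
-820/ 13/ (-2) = 31.54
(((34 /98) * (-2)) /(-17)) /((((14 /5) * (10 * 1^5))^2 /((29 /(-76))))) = -29 /1459808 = -0.00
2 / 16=1 / 8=0.12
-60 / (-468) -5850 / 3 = -1949.87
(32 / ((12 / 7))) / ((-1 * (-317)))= 56 / 951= 0.06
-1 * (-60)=60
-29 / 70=-0.41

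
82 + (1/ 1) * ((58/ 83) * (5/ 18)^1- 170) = -65591/ 747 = -87.81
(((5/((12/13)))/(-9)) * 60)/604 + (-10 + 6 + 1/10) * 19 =-2015663/27180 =-74.16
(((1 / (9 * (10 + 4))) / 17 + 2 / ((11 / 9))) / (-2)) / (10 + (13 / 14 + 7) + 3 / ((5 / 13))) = -192835 / 6062166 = -0.03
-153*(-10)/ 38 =765/ 19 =40.26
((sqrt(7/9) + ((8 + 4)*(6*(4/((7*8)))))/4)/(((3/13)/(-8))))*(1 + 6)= -312 -728*sqrt(7)/9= -526.01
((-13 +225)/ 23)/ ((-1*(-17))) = 212/ 391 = 0.54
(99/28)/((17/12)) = 297/119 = 2.50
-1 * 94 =-94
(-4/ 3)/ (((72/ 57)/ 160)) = -1520/ 9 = -168.89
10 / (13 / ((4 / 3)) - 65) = -0.18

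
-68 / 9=-7.56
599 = 599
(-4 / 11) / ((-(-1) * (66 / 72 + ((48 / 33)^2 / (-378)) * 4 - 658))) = 33264 / 60109403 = 0.00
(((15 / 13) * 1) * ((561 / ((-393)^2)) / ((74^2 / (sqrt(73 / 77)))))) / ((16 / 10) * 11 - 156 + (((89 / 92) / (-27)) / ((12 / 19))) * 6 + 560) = 527850 * sqrt(5621) / 22371178164735491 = 0.00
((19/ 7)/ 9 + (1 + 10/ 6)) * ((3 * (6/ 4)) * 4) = 374/ 7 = 53.43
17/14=1.21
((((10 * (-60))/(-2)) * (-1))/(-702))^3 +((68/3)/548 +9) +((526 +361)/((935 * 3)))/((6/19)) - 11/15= 3851829291019/410317234470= 9.39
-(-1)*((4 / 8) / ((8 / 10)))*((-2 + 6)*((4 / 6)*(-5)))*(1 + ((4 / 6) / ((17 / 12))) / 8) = -8.82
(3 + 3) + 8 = 14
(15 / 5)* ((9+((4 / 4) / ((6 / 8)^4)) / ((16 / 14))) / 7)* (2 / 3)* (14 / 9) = 3812 / 729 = 5.23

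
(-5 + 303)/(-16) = -149/8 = -18.62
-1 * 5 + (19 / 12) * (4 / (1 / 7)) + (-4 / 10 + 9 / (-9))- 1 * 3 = 524 / 15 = 34.93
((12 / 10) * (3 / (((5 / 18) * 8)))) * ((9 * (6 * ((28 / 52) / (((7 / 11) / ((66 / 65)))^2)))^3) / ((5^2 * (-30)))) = -1921408721225838675072 / 177604652584912109375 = -10.82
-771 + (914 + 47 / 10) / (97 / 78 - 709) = -213173568 / 276025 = -772.30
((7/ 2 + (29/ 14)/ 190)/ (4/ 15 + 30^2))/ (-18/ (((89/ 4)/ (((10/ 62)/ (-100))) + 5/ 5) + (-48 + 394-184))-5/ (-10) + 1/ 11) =21881277/ 3322883704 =0.01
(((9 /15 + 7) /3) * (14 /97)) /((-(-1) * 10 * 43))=266 /312825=0.00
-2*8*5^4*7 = -70000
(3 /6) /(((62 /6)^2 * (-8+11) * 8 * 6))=1 /30752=0.00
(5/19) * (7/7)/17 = 5/323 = 0.02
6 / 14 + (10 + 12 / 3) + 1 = 108 / 7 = 15.43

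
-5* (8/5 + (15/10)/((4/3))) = -109/8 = -13.62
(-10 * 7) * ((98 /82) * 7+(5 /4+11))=-118335 /82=-1443.11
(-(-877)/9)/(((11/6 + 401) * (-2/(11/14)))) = -9647/101514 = -0.10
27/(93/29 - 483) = -87/1546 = -0.06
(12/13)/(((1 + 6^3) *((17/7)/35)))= 420/6851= 0.06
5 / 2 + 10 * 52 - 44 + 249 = 1455 / 2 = 727.50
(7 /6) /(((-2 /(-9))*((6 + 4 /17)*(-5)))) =-357 /2120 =-0.17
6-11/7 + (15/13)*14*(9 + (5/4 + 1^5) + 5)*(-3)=-10963/14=-783.07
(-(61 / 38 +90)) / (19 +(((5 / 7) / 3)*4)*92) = -73101 / 85082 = -0.86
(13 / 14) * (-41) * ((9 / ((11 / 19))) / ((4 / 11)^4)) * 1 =-121311333 / 3584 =-33848.03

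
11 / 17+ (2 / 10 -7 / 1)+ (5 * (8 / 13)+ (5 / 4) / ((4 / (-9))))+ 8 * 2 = 178771 / 17680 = 10.11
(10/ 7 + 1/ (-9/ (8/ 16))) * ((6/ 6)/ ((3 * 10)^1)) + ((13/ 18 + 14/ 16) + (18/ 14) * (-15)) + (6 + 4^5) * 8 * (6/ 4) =93308221/ 7560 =12342.36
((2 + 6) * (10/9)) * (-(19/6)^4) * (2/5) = -260642/729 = -357.53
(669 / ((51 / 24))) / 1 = 5352 / 17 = 314.82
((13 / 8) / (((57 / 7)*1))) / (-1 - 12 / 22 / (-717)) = -0.20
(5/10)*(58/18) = 29/18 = 1.61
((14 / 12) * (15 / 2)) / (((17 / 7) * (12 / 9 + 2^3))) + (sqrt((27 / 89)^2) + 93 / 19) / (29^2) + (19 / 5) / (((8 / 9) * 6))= 1068309057 / 967049080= 1.10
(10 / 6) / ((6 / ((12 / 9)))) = 10 / 27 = 0.37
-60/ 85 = -12/ 17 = -0.71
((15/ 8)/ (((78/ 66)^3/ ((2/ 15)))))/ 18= 1331/ 158184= 0.01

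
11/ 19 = 0.58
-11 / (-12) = 11 / 12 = 0.92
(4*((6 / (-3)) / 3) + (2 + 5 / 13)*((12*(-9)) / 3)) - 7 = -3725 / 39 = -95.51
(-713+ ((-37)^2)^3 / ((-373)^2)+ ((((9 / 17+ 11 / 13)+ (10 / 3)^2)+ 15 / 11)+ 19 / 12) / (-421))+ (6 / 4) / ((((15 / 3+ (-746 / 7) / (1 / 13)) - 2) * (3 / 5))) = 879417905865369795631 / 49605286251966588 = 17728.31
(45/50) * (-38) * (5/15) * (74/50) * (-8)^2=-134976/125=-1079.81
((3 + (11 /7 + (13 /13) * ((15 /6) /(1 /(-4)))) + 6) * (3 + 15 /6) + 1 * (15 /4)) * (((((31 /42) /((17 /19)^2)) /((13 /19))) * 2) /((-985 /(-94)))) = 1928757659 /1087989630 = 1.77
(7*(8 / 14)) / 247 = 4 / 247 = 0.02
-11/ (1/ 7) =-77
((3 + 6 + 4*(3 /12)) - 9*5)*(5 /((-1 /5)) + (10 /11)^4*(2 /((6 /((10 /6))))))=113547875 /131769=861.72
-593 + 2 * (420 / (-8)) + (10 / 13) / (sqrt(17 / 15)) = -697.28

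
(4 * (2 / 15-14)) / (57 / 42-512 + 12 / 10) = 11648 / 106983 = 0.11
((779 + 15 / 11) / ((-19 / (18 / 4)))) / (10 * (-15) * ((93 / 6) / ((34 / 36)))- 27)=72964 / 982509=0.07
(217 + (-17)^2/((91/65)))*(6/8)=2223/7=317.57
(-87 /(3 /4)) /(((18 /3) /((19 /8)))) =-551 /12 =-45.92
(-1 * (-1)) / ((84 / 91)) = 13 / 12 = 1.08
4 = 4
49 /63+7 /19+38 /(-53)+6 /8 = 42749 /36252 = 1.18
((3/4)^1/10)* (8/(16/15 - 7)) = -9/89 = -0.10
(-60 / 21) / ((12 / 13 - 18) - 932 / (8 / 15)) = 520 / 321153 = 0.00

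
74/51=1.45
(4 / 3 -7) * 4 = -68 / 3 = -22.67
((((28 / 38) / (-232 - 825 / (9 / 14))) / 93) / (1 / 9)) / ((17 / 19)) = -0.00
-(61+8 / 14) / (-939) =431 / 6573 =0.07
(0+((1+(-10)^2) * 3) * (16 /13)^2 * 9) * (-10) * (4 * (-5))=139622400 /169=826168.05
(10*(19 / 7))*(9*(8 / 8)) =1710 / 7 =244.29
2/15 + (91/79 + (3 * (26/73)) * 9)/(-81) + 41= 95761948/2335635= 41.00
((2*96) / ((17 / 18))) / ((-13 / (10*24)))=-829440 / 221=-3753.12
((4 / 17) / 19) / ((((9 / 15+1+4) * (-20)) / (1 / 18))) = -0.00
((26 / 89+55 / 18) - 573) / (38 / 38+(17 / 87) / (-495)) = -4366709655 / 7662544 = -569.88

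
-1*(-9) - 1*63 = -54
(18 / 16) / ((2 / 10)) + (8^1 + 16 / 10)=609 / 40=15.22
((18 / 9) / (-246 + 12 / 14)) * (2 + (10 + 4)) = -56 / 429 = -0.13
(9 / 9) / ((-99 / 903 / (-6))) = 602 / 11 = 54.73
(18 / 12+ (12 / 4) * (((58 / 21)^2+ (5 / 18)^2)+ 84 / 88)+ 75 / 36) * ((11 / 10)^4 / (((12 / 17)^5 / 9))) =2222.78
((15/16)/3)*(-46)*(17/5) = -391/8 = -48.88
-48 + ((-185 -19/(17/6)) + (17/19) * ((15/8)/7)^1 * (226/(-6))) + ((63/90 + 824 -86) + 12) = 45397883/90440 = 501.97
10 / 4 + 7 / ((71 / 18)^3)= 1871203 / 715822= 2.61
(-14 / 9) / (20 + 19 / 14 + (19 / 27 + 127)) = -588 / 56345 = -0.01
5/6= 0.83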